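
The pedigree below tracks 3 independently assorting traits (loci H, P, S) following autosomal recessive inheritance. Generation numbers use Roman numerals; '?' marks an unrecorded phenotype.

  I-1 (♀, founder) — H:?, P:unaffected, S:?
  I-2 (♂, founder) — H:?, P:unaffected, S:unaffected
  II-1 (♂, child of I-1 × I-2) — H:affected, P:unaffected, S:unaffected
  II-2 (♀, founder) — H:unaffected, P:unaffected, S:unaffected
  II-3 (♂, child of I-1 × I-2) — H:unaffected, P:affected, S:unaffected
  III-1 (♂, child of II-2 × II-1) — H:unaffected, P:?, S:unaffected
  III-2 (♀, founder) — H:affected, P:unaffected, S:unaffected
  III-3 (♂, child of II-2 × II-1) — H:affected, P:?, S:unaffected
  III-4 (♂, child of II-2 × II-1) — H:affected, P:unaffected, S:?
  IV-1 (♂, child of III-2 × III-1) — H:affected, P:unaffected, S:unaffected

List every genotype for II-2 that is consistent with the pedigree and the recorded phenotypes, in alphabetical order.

II-2 ∈ {Hh PP SS, Hh PP Ss, Hh Pp SS, Hh Pp Ss}

H/I-1 ? ·: Hh|hh
H/I-2 ? ·: Hh|hh
H/II-1 aff I-1×I-2: hh
H/II-2 un ·: Hh
H/II-3 un I-1×I-2: HH|Hh
H/III-1 un II-2×II-1: Hh
H/III-2 aff ·: hh
H/III-3 aff II-2×II-1: hh
H/III-4 aff II-2×II-1: hh
H/IV-1 aff III-2×III-1: hh
⇒ H over [I-1,I-2,II-1,II-2,II-3,III-1,III-2,III-3,III-4,IV-1]: 4 consistent
P/I-1 un ·: Pp
P/I-2 un ·: Pp
P/II-1 un I-1×I-2: PP|Pp
P/II-2 un ·: PP|Pp
P/II-3 aff I-1×I-2: pp
P/III-1 ? II-2×II-1: PP|Pp|pp
P/III-2 un ·: PP|Pp
P/III-3 ? II-2×II-1: PP|Pp|pp
P/III-4 un II-2×II-1: PP|Pp
P/IV-1 un III-2×III-1: PP|Pp
⇒ P over [I-1,I-2,II-1,II-2,II-3,III-1,III-2,III-3,III-4,IV-1]: 113 consistent
S/I-1 ? ·: SS|Ss|ss
S/I-2 un ·: SS|Ss
S/II-1 un I-1×I-2: SS|Ss
S/II-2 un ·: SS|Ss
S/II-3 un I-1×I-2: SS|Ss
S/III-1 un II-2×II-1: SS|Ss
S/III-2 un ·: SS|Ss
S/III-3 un II-2×II-1: SS|Ss
S/III-4 ? II-2×II-1: SS|Ss|ss
S/IV-1 un III-2×III-1: SS|Ss
⇒ S over [I-1,I-2,II-1,II-2,II-3,III-1,III-2,III-3,III-4,IV-1]: 777 consistent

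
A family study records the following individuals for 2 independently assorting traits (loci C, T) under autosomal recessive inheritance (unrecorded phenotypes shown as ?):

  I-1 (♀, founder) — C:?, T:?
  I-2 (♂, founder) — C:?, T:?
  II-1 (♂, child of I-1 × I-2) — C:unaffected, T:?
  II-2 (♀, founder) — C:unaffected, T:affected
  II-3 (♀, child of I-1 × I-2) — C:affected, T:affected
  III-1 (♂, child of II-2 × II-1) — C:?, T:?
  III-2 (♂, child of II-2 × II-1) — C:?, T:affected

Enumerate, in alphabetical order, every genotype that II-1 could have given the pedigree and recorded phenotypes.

II-1 ∈ {CC Tt, CC tt, Cc Tt, Cc tt}

C/I-1 ? ·: Cc|cc
C/I-2 ? ·: Cc|cc
C/II-1 un I-1×I-2: CC|Cc
C/II-2 un ·: CC|Cc
C/II-3 aff I-1×I-2: cc
C/III-1 ? II-2×II-1: CC|Cc|cc
C/III-2 ? II-2×II-1: CC|Cc|cc
⇒ C over [I-1,I-2,II-1,II-2,II-3,III-1,III-2]: 44 consistent
T/I-1 ? ·: Tt|tt
T/I-2 ? ·: Tt|tt
T/II-1 ? I-1×I-2: Tt|tt
T/II-2 aff ·: tt
T/II-3 aff I-1×I-2: tt
T/III-1 ? II-2×II-1: Tt|tt
T/III-2 aff II-2×II-1: tt
⇒ T over [I-1,I-2,II-1,II-2,II-3,III-1,III-2]: 10 consistent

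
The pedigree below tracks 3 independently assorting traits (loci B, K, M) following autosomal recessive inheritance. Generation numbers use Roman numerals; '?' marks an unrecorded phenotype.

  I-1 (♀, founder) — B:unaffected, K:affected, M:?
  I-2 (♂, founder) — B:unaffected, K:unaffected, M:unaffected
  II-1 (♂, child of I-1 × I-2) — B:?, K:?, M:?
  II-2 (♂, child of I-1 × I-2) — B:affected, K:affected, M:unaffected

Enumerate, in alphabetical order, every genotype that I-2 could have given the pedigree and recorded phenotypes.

I-2 ∈ {Bb Kk MM, Bb Kk Mm}

B/I-1 un ·: Bb
B/I-2 un ·: Bb
B/II-1 ? I-1×I-2: BB|Bb|bb
B/II-2 aff I-1×I-2: bb
⇒ B over [I-1,I-2,II-1,II-2]: 3 consistent
K/I-1 aff ·: kk
K/I-2 un ·: Kk
K/II-1 ? I-1×I-2: Kk|kk
K/II-2 aff I-1×I-2: kk
⇒ K over [I-1,I-2,II-1,II-2]: 2 consistent
M/I-1 ? ·: MM|Mm|mm
M/I-2 un ·: MM|Mm
M/II-1 ? I-1×I-2: MM|Mm|mm
M/II-2 un I-1×I-2: MM|Mm
⇒ M over [I-1,I-2,II-1,II-2]: 18 consistent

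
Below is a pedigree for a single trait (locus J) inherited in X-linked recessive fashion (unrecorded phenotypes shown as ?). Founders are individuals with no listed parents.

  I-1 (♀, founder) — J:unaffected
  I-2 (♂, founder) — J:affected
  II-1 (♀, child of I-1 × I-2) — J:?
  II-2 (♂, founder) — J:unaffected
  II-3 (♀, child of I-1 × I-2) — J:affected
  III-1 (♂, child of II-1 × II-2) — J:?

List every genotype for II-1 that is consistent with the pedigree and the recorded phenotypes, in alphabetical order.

J/I-1 un ·: X^JX^j
J/I-2 aff ·: X^jY
J/II-1 ? I-1×I-2: X^JX^j|X^jX^j
J/II-2 un ·: X^JY
J/II-3 aff I-1×I-2: X^jX^j
J/III-1 ? II-1×II-2: X^JY|X^jY
⇒ J over [I-1,I-2,II-1,II-2,II-3,III-1]: 3 consistent

II-1 ∈ {X^JX^j, X^jX^j}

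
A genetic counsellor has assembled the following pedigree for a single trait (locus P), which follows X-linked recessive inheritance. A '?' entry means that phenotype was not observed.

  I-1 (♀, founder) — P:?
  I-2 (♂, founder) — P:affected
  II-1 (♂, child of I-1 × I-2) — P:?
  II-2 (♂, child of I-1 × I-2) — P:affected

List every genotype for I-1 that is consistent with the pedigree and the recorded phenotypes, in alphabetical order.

P/I-1 ? ·: X^PX^p|X^pX^p
P/I-2 aff ·: X^pY
P/II-1 ? I-1×I-2: X^PY|X^pY
P/II-2 aff I-1×I-2: X^pY
⇒ P over [I-1,I-2,II-1,II-2]: 3 consistent

I-1 ∈ {X^PX^p, X^pX^p}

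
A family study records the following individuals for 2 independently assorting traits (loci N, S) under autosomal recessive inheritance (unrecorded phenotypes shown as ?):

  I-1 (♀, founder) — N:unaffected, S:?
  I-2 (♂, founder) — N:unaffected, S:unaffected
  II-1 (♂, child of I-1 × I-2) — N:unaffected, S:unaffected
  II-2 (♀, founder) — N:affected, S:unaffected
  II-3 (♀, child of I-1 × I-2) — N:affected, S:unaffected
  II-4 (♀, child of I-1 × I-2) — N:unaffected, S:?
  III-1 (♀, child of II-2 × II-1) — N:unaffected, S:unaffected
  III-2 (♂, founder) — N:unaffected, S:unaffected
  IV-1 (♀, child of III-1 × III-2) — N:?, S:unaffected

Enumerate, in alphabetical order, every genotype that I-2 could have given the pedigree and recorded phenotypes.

I-2 ∈ {Nn SS, Nn Ss}

N/I-1 un ·: Nn
N/I-2 un ·: Nn
N/II-1 un I-1×I-2: NN|Nn
N/II-2 aff ·: nn
N/II-3 aff I-1×I-2: nn
N/II-4 un I-1×I-2: NN|Nn
N/III-1 un II-2×II-1: Nn
N/III-2 un ·: NN|Nn
N/IV-1 ? III-1×III-2: NN|Nn|nn
⇒ N over [I-1,I-2,II-1,II-2,II-3,II-4,III-1,III-2,IV-1]: 20 consistent
S/I-1 ? ·: SS|Ss|ss
S/I-2 un ·: SS|Ss
S/II-1 un I-1×I-2: SS|Ss
S/II-2 un ·: SS|Ss
S/II-3 un I-1×I-2: SS|Ss
S/II-4 ? I-1×I-2: SS|Ss|ss
S/III-1 un II-2×II-1: SS|Ss
S/III-2 un ·: SS|Ss
S/IV-1 un III-1×III-2: SS|Ss
⇒ S over [I-1,I-2,II-1,II-2,II-3,II-4,III-1,III-2,IV-1]: 388 consistent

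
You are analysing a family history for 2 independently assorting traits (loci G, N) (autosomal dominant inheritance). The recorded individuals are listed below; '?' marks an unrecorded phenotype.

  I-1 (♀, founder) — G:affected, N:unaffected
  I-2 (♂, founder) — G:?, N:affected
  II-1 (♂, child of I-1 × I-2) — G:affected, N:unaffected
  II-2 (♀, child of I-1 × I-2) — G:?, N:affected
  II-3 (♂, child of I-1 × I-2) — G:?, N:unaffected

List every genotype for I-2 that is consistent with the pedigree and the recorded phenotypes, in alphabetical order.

G/I-1 aff ·: Gg|GG
G/I-2 ? ·: gg|Gg|GG
G/II-1 aff I-1×I-2: Gg|GG
G/II-2 ? I-1×I-2: gg|Gg|GG
G/II-3 ? I-1×I-2: gg|Gg|GG
⇒ G over [I-1,I-2,II-1,II-2,II-3]: 40 consistent
N/I-1 un ·: nn
N/I-2 aff ·: Nn
N/II-1 un I-1×I-2: nn
N/II-2 aff I-1×I-2: Nn
N/II-3 un I-1×I-2: nn
⇒ N over [I-1,I-2,II-1,II-2,II-3]: 1 consistent

I-2 ∈ {GG Nn, Gg Nn, gg Nn}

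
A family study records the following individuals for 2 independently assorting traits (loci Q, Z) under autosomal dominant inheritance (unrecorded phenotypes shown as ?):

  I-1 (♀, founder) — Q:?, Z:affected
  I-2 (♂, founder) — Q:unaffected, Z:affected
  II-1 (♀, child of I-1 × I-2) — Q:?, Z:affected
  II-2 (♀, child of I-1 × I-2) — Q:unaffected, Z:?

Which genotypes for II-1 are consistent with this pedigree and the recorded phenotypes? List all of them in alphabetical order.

II-1 ∈ {Qq ZZ, Qq Zz, qq ZZ, qq Zz}

Q/I-1 ? ·: qq|Qq
Q/I-2 un ·: qq
Q/II-1 ? I-1×I-2: qq|Qq
Q/II-2 un I-1×I-2: qq
⇒ Q over [I-1,I-2,II-1,II-2]: 3 consistent
Z/I-1 aff ·: Zz|ZZ
Z/I-2 aff ·: Zz|ZZ
Z/II-1 aff I-1×I-2: Zz|ZZ
Z/II-2 ? I-1×I-2: zz|Zz|ZZ
⇒ Z over [I-1,I-2,II-1,II-2]: 15 consistent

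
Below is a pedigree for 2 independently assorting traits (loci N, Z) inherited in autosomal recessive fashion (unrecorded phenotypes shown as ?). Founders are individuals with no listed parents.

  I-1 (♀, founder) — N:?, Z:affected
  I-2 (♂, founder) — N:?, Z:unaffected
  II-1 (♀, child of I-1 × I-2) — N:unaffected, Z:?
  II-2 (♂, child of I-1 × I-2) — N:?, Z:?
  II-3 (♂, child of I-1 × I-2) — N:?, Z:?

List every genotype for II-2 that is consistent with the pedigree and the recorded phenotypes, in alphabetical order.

N/I-1 ? ·: NN|Nn|nn
N/I-2 ? ·: NN|Nn|nn
N/II-1 un I-1×I-2: NN|Nn
N/II-2 ? I-1×I-2: NN|Nn|nn
N/II-3 ? I-1×I-2: NN|Nn|nn
⇒ N over [I-1,I-2,II-1,II-2,II-3]: 45 consistent
Z/I-1 aff ·: zz
Z/I-2 un ·: ZZ|Zz
Z/II-1 ? I-1×I-2: Zz|zz
Z/II-2 ? I-1×I-2: Zz|zz
Z/II-3 ? I-1×I-2: Zz|zz
⇒ Z over [I-1,I-2,II-1,II-2,II-3]: 9 consistent

II-2 ∈ {NN Zz, NN zz, Nn Zz, Nn zz, nn Zz, nn zz}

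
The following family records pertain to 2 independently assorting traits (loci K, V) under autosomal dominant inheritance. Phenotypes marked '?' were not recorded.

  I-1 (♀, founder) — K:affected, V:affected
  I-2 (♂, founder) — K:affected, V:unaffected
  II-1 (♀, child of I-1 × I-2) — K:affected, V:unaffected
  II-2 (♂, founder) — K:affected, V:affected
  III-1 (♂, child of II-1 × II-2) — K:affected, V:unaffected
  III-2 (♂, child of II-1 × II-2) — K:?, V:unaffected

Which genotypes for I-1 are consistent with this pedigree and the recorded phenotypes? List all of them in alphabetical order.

K/I-1 aff ·: Kk|KK
K/I-2 aff ·: Kk|KK
K/II-1 aff I-1×I-2: Kk|KK
K/II-2 aff ·: Kk|KK
K/III-1 aff II-1×II-2: Kk|KK
K/III-2 ? II-1×II-2: kk|Kk|KK
⇒ K over [I-1,I-2,II-1,II-2,III-1,III-2]: 50 consistent
V/I-1 aff ·: Vv
V/I-2 un ·: vv
V/II-1 un I-1×I-2: vv
V/II-2 aff ·: Vv
V/III-1 un II-1×II-2: vv
V/III-2 un II-1×II-2: vv
⇒ V over [I-1,I-2,II-1,II-2,III-1,III-2]: 1 consistent

I-1 ∈ {KK Vv, Kk Vv}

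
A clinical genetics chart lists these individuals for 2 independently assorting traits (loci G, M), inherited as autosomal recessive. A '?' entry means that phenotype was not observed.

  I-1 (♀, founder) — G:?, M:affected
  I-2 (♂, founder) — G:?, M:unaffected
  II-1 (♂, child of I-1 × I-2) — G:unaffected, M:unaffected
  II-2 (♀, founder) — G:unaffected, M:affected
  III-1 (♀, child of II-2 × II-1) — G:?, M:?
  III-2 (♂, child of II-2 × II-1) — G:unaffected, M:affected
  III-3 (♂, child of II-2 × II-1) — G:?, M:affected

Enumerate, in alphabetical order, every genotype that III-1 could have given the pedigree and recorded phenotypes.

III-1 ∈ {GG Mm, GG mm, Gg Mm, Gg mm, gg Mm, gg mm}

G/I-1 ? ·: GG|Gg|gg
G/I-2 ? ·: GG|Gg|gg
G/II-1 un I-1×I-2: GG|Gg
G/II-2 un ·: GG|Gg
G/III-1 ? II-2×II-1: GG|Gg|gg
G/III-2 un II-2×II-1: GG|Gg
G/III-3 ? II-2×II-1: GG|Gg|gg
⇒ G over [I-1,I-2,II-1,II-2,III-1,III-2,III-3]: 218 consistent
M/I-1 aff ·: mm
M/I-2 un ·: MM|Mm
M/II-1 un I-1×I-2: Mm
M/II-2 aff ·: mm
M/III-1 ? II-2×II-1: Mm|mm
M/III-2 aff II-2×II-1: mm
M/III-3 aff II-2×II-1: mm
⇒ M over [I-1,I-2,II-1,II-2,III-1,III-2,III-3]: 4 consistent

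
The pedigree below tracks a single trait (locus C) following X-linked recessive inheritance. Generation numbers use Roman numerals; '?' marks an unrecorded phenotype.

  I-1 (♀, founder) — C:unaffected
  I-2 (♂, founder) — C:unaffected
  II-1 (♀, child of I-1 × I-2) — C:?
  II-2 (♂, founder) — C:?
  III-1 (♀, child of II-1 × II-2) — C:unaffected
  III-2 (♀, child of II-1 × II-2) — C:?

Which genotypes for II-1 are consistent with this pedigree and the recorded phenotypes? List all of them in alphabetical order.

II-1 ∈ {X^CX^C, X^CX^c}

C/I-1 un ·: X^CX^C|X^CX^c
C/I-2 un ·: X^CY
C/II-1 ? I-1×I-2: X^CX^C|X^CX^c
C/II-2 ? ·: X^CY|X^cY
C/III-1 un II-1×II-2: X^CX^C|X^CX^c
C/III-2 ? II-1×II-2: X^CX^C|X^CX^c|X^cX^c
⇒ C over [I-1,I-2,II-1,II-2,III-1,III-2]: 10 consistent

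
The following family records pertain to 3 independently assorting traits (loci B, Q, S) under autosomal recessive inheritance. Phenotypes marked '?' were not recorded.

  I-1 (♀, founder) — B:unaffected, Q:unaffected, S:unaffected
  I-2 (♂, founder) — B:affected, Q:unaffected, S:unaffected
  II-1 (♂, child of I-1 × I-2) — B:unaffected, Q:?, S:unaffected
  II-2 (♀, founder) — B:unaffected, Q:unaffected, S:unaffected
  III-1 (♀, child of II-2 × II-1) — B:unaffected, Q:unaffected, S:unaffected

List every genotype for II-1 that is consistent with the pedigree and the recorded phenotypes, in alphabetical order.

II-1 ∈ {Bb QQ SS, Bb QQ Ss, Bb Qq SS, Bb Qq Ss, Bb qq SS, Bb qq Ss}

B/I-1 un ·: BB|Bb
B/I-2 aff ·: bb
B/II-1 un I-1×I-2: Bb
B/II-2 un ·: BB|Bb
B/III-1 un II-2×II-1: BB|Bb
⇒ B over [I-1,I-2,II-1,II-2,III-1]: 8 consistent
Q/I-1 un ·: QQ|Qq
Q/I-2 un ·: QQ|Qq
Q/II-1 ? I-1×I-2: QQ|Qq|qq
Q/II-2 un ·: QQ|Qq
Q/III-1 un II-2×II-1: QQ|Qq
⇒ Q over [I-1,I-2,II-1,II-2,III-1]: 26 consistent
S/I-1 un ·: SS|Ss
S/I-2 un ·: SS|Ss
S/II-1 un I-1×I-2: SS|Ss
S/II-2 un ·: SS|Ss
S/III-1 un II-2×II-1: SS|Ss
⇒ S over [I-1,I-2,II-1,II-2,III-1]: 24 consistent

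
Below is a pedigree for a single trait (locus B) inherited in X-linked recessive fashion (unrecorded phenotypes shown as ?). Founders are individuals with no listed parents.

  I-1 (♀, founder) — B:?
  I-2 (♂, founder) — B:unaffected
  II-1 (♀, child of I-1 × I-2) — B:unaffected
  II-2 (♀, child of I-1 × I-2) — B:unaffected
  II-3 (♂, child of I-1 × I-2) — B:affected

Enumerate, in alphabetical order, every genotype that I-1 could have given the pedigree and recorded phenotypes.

B/I-1 ? ·: X^BX^b|X^bX^b
B/I-2 un ·: X^BY
B/II-1 un I-1×I-2: X^BX^B|X^BX^b
B/II-2 un I-1×I-2: X^BX^B|X^BX^b
B/II-3 aff I-1×I-2: X^bY
⇒ B over [I-1,I-2,II-1,II-2,II-3]: 5 consistent

I-1 ∈ {X^BX^b, X^bX^b}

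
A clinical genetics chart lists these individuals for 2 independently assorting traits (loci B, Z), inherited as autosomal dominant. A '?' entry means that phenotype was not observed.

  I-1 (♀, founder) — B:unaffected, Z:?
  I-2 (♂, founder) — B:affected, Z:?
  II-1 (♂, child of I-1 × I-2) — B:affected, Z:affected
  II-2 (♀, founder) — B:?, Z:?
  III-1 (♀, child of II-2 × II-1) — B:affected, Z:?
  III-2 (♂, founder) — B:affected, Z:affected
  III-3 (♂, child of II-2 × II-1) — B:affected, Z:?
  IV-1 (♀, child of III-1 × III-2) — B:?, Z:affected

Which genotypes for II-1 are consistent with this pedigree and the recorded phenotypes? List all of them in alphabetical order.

B/I-1 un ·: bb
B/I-2 aff ·: Bb|BB
B/II-1 aff I-1×I-2: Bb
B/II-2 ? ·: bb|Bb|BB
B/III-1 aff II-2×II-1: Bb|BB
B/III-2 aff ·: Bb|BB
B/III-3 aff II-2×II-1: Bb|BB
B/IV-1 ? III-1×III-2: bb|Bb|BB
⇒ B over [I-1,I-2,II-1,II-2,III-1,III-2,III-3,IV-1]: 74 consistent
Z/I-1 ? ·: zz|Zz|ZZ
Z/I-2 ? ·: zz|Zz|ZZ
Z/II-1 aff I-1×I-2: Zz|ZZ
Z/II-2 ? ·: zz|Zz|ZZ
Z/III-1 ? II-2×II-1: zz|Zz|ZZ
Z/III-2 aff ·: Zz|ZZ
Z/III-3 ? II-2×II-1: zz|Zz|ZZ
Z/IV-1 aff III-1×III-2: Zz|ZZ
⇒ Z over [I-1,I-2,II-1,II-2,III-1,III-2,III-3,IV-1]: 455 consistent

II-1 ∈ {Bb ZZ, Bb Zz}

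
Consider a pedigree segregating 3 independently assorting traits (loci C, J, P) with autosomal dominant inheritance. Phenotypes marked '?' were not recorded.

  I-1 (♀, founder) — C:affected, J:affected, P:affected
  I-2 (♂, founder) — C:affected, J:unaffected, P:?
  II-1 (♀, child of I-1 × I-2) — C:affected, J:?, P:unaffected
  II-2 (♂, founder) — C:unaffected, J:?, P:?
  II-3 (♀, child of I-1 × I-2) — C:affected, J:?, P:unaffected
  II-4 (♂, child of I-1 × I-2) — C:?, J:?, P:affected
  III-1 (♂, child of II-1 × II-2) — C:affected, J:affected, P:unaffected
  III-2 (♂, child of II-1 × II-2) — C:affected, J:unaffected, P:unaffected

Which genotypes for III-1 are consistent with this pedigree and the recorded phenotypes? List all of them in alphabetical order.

III-1 ∈ {Cc JJ pp, Cc Jj pp}

C/I-1 aff ·: Cc|CC
C/I-2 aff ·: Cc|CC
C/II-1 aff I-1×I-2: Cc|CC
C/II-2 un ·: cc
C/II-3 aff I-1×I-2: Cc|CC
C/II-4 ? I-1×I-2: cc|Cc|CC
C/III-1 aff II-1×II-2: Cc
C/III-2 aff II-1×II-2: Cc
⇒ C over [I-1,I-2,II-1,II-2,II-3,II-4,III-1,III-2]: 29 consistent
J/I-1 aff ·: Jj|JJ
J/I-2 un ·: jj
J/II-1 ? I-1×I-2: jj|Jj
J/II-2 ? ·: jj|Jj
J/II-3 ? I-1×I-2: jj|Jj
J/II-4 ? I-1×I-2: jj|Jj
J/III-1 aff II-1×II-2: Jj|JJ
J/III-2 un II-1×II-2: jj
⇒ J over [I-1,I-2,II-1,II-2,II-3,II-4,III-1,III-2]: 19 consistent
P/I-1 aff ·: Pp
P/I-2 ? ·: pp|Pp
P/II-1 un I-1×I-2: pp
P/II-2 ? ·: pp|Pp
P/II-3 un I-1×I-2: pp
P/II-4 aff I-1×I-2: Pp|PP
P/III-1 un II-1×II-2: pp
P/III-2 un II-1×II-2: pp
⇒ P over [I-1,I-2,II-1,II-2,II-3,II-4,III-1,III-2]: 6 consistent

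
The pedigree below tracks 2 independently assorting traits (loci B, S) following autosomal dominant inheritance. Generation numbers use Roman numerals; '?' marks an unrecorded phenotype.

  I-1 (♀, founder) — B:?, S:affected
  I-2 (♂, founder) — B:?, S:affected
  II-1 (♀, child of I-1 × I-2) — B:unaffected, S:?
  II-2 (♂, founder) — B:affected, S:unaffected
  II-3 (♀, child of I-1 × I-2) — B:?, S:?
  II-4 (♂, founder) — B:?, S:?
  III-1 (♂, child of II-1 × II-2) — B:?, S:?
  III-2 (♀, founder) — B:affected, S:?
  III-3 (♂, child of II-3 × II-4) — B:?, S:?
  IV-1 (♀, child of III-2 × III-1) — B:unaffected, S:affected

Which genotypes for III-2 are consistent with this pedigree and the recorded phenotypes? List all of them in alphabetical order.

III-2 ∈ {Bb SS, Bb Ss, Bb ss}

B/I-1 ? ·: bb|Bb
B/I-2 ? ·: bb|Bb
B/II-1 un I-1×I-2: bb
B/II-2 aff ·: Bb|BB
B/II-3 ? I-1×I-2: bb|Bb|BB
B/II-4 ? ·: bb|Bb|BB
B/III-1 ? II-1×II-2: bb|Bb
B/III-2 aff ·: Bb
B/III-3 ? II-3×II-4: bb|Bb|BB
B/IV-1 un III-2×III-1: bb
⇒ B over [I-1,I-2,II-1,II-2,II-3,II-4,III-1,III-2,III-3,IV-1]: 123 consistent
S/I-1 aff ·: Ss|SS
S/I-2 aff ·: Ss|SS
S/II-1 ? I-1×I-2: ss|Ss|SS
S/II-2 un ·: ss
S/II-3 ? I-1×I-2: ss|Ss|SS
S/II-4 ? ·: ss|Ss|SS
S/III-1 ? II-1×II-2: ss|Ss
S/III-2 ? ·: ss|Ss|SS
S/III-3 ? II-3×II-4: ss|Ss|SS
S/IV-1 aff III-2×III-1: Ss|SS
⇒ S over [I-1,I-2,II-1,II-2,II-3,II-4,III-1,III-2,III-3,IV-1]: 494 consistent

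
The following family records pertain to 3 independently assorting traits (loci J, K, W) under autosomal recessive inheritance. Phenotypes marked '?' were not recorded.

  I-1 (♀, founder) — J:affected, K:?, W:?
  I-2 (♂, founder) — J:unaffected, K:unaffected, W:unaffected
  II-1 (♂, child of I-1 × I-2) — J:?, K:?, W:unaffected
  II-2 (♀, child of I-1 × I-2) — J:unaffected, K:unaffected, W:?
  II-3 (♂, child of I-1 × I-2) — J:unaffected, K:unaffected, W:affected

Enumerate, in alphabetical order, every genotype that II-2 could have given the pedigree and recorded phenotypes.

J/I-1 aff ·: jj
J/I-2 un ·: JJ|Jj
J/II-1 ? I-1×I-2: Jj|jj
J/II-2 un I-1×I-2: Jj
J/II-3 un I-1×I-2: Jj
⇒ J over [I-1,I-2,II-1,II-2,II-3]: 3 consistent
K/I-1 ? ·: KK|Kk|kk
K/I-2 un ·: KK|Kk
K/II-1 ? I-1×I-2: KK|Kk|kk
K/II-2 un I-1×I-2: KK|Kk
K/II-3 un I-1×I-2: KK|Kk
⇒ K over [I-1,I-2,II-1,II-2,II-3]: 32 consistent
W/I-1 ? ·: Ww|ww
W/I-2 un ·: Ww
W/II-1 un I-1×I-2: WW|Ww
W/II-2 ? I-1×I-2: WW|Ww|ww
W/II-3 aff I-1×I-2: ww
⇒ W over [I-1,I-2,II-1,II-2,II-3]: 8 consistent

II-2 ∈ {Jj KK WW, Jj KK Ww, Jj KK ww, Jj Kk WW, Jj Kk Ww, Jj Kk ww}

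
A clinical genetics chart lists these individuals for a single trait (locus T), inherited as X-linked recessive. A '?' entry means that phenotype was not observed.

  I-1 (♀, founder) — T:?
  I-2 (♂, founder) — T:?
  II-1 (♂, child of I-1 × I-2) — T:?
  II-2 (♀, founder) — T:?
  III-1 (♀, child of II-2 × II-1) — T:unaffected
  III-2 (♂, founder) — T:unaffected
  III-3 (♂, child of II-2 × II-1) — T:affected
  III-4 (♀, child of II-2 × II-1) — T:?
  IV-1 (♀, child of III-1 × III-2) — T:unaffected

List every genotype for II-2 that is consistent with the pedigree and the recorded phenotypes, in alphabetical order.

T/I-1 ? ·: X^TX^T|X^TX^t|X^tX^t
T/I-2 ? ·: X^TY|X^tY
T/II-1 ? I-1×I-2: X^TY|X^tY
T/II-2 ? ·: X^TX^t|X^tX^t
T/III-1 un II-2×II-1: X^TX^T|X^TX^t
T/III-2 un ·: X^TY
T/III-3 aff II-2×II-1: X^tY
T/III-4 ? II-2×II-1: X^TX^T|X^TX^t|X^tX^t
T/IV-1 un III-1×III-2: X^TX^T|X^TX^t
⇒ T over [I-1,I-2,II-1,II-2,III-1,III-2,III-3,III-4,IV-1]: 48 consistent

II-2 ∈ {X^TX^t, X^tX^t}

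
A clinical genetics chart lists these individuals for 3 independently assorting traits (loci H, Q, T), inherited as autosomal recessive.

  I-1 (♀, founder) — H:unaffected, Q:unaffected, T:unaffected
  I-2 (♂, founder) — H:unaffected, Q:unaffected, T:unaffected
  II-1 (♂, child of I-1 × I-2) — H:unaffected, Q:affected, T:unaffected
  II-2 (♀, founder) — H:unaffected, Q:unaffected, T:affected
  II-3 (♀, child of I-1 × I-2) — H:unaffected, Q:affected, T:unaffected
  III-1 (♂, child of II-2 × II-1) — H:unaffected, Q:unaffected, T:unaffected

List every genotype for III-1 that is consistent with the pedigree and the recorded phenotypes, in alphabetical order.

III-1 ∈ {HH Qq Tt, Hh Qq Tt}

H/I-1 un ·: HH|Hh
H/I-2 un ·: HH|Hh
H/II-1 un I-1×I-2: HH|Hh
H/II-2 un ·: HH|Hh
H/II-3 un I-1×I-2: HH|Hh
H/III-1 un II-2×II-1: HH|Hh
⇒ H over [I-1,I-2,II-1,II-2,II-3,III-1]: 45 consistent
Q/I-1 un ·: Qq
Q/I-2 un ·: Qq
Q/II-1 aff I-1×I-2: qq
Q/II-2 un ·: QQ|Qq
Q/II-3 aff I-1×I-2: qq
Q/III-1 un II-2×II-1: Qq
⇒ Q over [I-1,I-2,II-1,II-2,II-3,III-1]: 2 consistent
T/I-1 un ·: TT|Tt
T/I-2 un ·: TT|Tt
T/II-1 un I-1×I-2: TT|Tt
T/II-2 aff ·: tt
T/II-3 un I-1×I-2: TT|Tt
T/III-1 un II-2×II-1: Tt
⇒ T over [I-1,I-2,II-1,II-2,II-3,III-1]: 13 consistent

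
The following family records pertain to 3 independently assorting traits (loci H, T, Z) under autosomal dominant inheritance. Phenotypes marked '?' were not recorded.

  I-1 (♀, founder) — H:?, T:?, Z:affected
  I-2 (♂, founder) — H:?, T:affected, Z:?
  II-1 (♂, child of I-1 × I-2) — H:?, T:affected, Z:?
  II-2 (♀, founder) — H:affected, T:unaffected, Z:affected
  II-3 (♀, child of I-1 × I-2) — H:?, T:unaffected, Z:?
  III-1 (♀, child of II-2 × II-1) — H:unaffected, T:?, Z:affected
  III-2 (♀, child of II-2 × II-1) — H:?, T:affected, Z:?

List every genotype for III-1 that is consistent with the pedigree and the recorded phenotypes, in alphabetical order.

H/I-1 ? ·: hh|Hh|HH
H/I-2 ? ·: hh|Hh|HH
H/II-1 ? I-1×I-2: hh|Hh
H/II-2 aff ·: Hh
H/II-3 ? I-1×I-2: hh|Hh|HH
H/III-1 un II-2×II-1: hh
H/III-2 ? II-2×II-1: hh|Hh|HH
⇒ H over [I-1,I-2,II-1,II-2,II-3,III-1,III-2]: 55 consistent
T/I-1 ? ·: tt|Tt
T/I-2 aff ·: Tt
T/II-1 aff I-1×I-2: Tt|TT
T/II-2 un ·: tt
T/II-3 un I-1×I-2: tt
T/III-1 ? II-2×II-1: tt|Tt
T/III-2 aff II-2×II-1: Tt
⇒ T over [I-1,I-2,II-1,II-2,II-3,III-1,III-2]: 5 consistent
Z/I-1 aff ·: Zz|ZZ
Z/I-2 ? ·: zz|Zz|ZZ
Z/II-1 ? I-1×I-2: zz|Zz|ZZ
Z/II-2 aff ·: Zz|ZZ
Z/II-3 ? I-1×I-2: zz|Zz|ZZ
Z/III-1 aff II-2×II-1: Zz|ZZ
Z/III-2 ? II-2×II-1: zz|Zz|ZZ
⇒ Z over [I-1,I-2,II-1,II-2,II-3,III-1,III-2]: 155 consistent

III-1 ∈ {hh Tt ZZ, hh Tt Zz, hh tt ZZ, hh tt Zz}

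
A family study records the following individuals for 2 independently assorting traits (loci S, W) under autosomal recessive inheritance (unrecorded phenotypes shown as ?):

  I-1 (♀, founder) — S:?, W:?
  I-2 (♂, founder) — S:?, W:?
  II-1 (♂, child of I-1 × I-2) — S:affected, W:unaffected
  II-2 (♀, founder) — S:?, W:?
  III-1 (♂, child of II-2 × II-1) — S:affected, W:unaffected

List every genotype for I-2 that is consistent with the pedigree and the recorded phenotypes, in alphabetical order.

I-2 ∈ {Ss WW, Ss Ww, Ss ww, ss WW, ss Ww, ss ww}

S/I-1 ? ·: Ss|ss
S/I-2 ? ·: Ss|ss
S/II-1 aff I-1×I-2: ss
S/II-2 ? ·: Ss|ss
S/III-1 aff II-2×II-1: ss
⇒ S over [I-1,I-2,II-1,II-2,III-1]: 8 consistent
W/I-1 ? ·: WW|Ww|ww
W/I-2 ? ·: WW|Ww|ww
W/II-1 un I-1×I-2: WW|Ww
W/II-2 ? ·: WW|Ww|ww
W/III-1 un II-2×II-1: WW|Ww
⇒ W over [I-1,I-2,II-1,II-2,III-1]: 51 consistent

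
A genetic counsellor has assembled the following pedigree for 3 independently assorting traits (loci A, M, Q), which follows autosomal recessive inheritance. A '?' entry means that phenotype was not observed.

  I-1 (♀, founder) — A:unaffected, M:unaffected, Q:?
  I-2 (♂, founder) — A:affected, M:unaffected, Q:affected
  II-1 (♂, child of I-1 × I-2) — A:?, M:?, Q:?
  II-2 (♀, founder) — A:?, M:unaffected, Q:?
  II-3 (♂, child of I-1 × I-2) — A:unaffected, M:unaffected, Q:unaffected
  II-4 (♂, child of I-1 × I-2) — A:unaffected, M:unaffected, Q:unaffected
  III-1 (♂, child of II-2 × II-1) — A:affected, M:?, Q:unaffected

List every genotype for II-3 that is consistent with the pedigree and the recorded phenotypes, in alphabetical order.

II-3 ∈ {Aa MM Qq, Aa Mm Qq}

A/I-1 un ·: AA|Aa
A/I-2 aff ·: aa
A/II-1 ? I-1×I-2: Aa|aa
A/II-2 ? ·: Aa|aa
A/II-3 un I-1×I-2: Aa
A/II-4 un I-1×I-2: Aa
A/III-1 aff II-2×II-1: aa
⇒ A over [I-1,I-2,II-1,II-2,II-3,II-4,III-1]: 6 consistent
M/I-1 un ·: MM|Mm
M/I-2 un ·: MM|Mm
M/II-1 ? I-1×I-2: MM|Mm|mm
M/II-2 un ·: MM|Mm
M/II-3 un I-1×I-2: MM|Mm
M/II-4 un I-1×I-2: MM|Mm
M/III-1 ? II-2×II-1: MM|Mm|mm
⇒ M over [I-1,I-2,II-1,II-2,II-3,II-4,III-1]: 111 consistent
Q/I-1 ? ·: QQ|Qq
Q/I-2 aff ·: qq
Q/II-1 ? I-1×I-2: Qq|qq
Q/II-2 ? ·: QQ|Qq|qq
Q/II-3 un I-1×I-2: Qq
Q/II-4 un I-1×I-2: Qq
Q/III-1 un II-2×II-1: QQ|Qq
⇒ Q over [I-1,I-2,II-1,II-2,II-3,II-4,III-1]: 12 consistent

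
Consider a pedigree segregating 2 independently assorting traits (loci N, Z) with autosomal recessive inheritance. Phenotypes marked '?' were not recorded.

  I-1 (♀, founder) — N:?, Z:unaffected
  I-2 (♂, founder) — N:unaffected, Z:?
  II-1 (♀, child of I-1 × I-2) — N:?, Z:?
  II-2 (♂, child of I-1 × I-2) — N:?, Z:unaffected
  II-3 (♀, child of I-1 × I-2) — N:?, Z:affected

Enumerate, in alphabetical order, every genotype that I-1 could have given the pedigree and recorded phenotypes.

N/I-1 ? ·: NN|Nn|nn
N/I-2 un ·: NN|Nn
N/II-1 ? I-1×I-2: NN|Nn|nn
N/II-2 ? I-1×I-2: NN|Nn|nn
N/II-3 ? I-1×I-2: NN|Nn|nn
⇒ N over [I-1,I-2,II-1,II-2,II-3]: 53 consistent
Z/I-1 un ·: Zz
Z/I-2 ? ·: Zz|zz
Z/II-1 ? I-1×I-2: ZZ|Zz|zz
Z/II-2 un I-1×I-2: ZZ|Zz
Z/II-3 aff I-1×I-2: zz
⇒ Z over [I-1,I-2,II-1,II-2,II-3]: 8 consistent

I-1 ∈ {NN Zz, Nn Zz, nn Zz}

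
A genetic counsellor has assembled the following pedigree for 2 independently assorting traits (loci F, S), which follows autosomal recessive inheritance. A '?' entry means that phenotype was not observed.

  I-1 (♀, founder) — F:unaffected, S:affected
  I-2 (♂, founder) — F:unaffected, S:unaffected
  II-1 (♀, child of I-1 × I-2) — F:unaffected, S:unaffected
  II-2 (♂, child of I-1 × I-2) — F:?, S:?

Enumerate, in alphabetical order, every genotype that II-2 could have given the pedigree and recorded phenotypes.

F/I-1 un ·: FF|Ff
F/I-2 un ·: FF|Ff
F/II-1 un I-1×I-2: FF|Ff
F/II-2 ? I-1×I-2: FF|Ff|ff
⇒ F over [I-1,I-2,II-1,II-2]: 15 consistent
S/I-1 aff ·: ss
S/I-2 un ·: SS|Ss
S/II-1 un I-1×I-2: Ss
S/II-2 ? I-1×I-2: Ss|ss
⇒ S over [I-1,I-2,II-1,II-2]: 3 consistent

II-2 ∈ {FF Ss, FF ss, Ff Ss, Ff ss, ff Ss, ff ss}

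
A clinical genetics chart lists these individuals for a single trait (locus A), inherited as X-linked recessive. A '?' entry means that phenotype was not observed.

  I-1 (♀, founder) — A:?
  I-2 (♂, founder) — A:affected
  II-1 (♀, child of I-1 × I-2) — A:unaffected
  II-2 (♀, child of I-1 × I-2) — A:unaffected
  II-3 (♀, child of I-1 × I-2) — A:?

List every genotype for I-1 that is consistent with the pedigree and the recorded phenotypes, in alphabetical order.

I-1 ∈ {X^AX^A, X^AX^a}

A/I-1 ? ·: X^AX^A|X^AX^a
A/I-2 aff ·: X^aY
A/II-1 un I-1×I-2: X^AX^a
A/II-2 un I-1×I-2: X^AX^a
A/II-3 ? I-1×I-2: X^AX^a|X^aX^a
⇒ A over [I-1,I-2,II-1,II-2,II-3]: 3 consistent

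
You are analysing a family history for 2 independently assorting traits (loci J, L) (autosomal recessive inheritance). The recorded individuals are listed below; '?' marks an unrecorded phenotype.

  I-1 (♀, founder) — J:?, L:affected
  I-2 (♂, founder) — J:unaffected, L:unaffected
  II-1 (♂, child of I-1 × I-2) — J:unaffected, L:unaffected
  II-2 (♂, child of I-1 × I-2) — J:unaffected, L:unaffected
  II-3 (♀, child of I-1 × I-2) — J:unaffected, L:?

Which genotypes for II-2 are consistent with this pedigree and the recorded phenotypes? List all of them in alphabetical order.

II-2 ∈ {JJ Ll, Jj Ll}

J/I-1 ? ·: JJ|Jj|jj
J/I-2 un ·: JJ|Jj
J/II-1 un I-1×I-2: JJ|Jj
J/II-2 un I-1×I-2: JJ|Jj
J/II-3 un I-1×I-2: JJ|Jj
⇒ J over [I-1,I-2,II-1,II-2,II-3]: 27 consistent
L/I-1 aff ·: ll
L/I-2 un ·: LL|Ll
L/II-1 un I-1×I-2: Ll
L/II-2 un I-1×I-2: Ll
L/II-3 ? I-1×I-2: Ll|ll
⇒ L over [I-1,I-2,II-1,II-2,II-3]: 3 consistent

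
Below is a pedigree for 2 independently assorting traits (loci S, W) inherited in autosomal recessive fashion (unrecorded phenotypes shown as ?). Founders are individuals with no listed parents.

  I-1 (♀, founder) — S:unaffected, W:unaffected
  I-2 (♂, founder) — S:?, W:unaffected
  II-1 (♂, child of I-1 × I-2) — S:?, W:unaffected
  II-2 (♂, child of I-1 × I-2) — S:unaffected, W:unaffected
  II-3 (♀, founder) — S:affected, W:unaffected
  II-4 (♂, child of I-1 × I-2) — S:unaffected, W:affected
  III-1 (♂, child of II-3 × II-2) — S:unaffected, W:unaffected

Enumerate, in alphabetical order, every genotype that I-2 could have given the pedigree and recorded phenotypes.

I-2 ∈ {SS Ww, Ss Ww, ss Ww}

S/I-1 un ·: SS|Ss
S/I-2 ? ·: SS|Ss|ss
S/II-1 ? I-1×I-2: SS|Ss|ss
S/II-2 un I-1×I-2: SS|Ss
S/II-3 aff ·: ss
S/II-4 un I-1×I-2: SS|Ss
S/III-1 un II-3×II-2: Ss
⇒ S over [I-1,I-2,II-1,II-2,II-3,II-4,III-1]: 32 consistent
W/I-1 un ·: Ww
W/I-2 un ·: Ww
W/II-1 un I-1×I-2: WW|Ww
W/II-2 un I-1×I-2: WW|Ww
W/II-3 un ·: WW|Ww
W/II-4 aff I-1×I-2: ww
W/III-1 un II-3×II-2: WW|Ww
⇒ W over [I-1,I-2,II-1,II-2,II-3,II-4,III-1]: 14 consistent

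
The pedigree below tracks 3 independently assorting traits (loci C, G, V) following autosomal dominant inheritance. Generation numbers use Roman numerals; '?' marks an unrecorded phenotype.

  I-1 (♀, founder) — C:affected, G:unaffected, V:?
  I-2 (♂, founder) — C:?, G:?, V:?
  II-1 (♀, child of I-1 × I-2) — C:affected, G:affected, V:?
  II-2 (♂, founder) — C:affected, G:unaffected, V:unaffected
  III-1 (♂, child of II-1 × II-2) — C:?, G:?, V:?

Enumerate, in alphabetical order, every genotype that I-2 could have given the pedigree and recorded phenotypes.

I-2 ∈ {CC GG VV, CC GG Vv, CC GG vv, CC Gg VV, CC Gg Vv, CC Gg vv, Cc GG VV, Cc GG Vv, Cc GG vv, Cc Gg VV, Cc Gg Vv, Cc Gg vv, cc GG VV, cc GG Vv, cc GG vv, cc Gg VV, cc Gg Vv, cc Gg vv}

C/I-1 aff ·: Cc|CC
C/I-2 ? ·: cc|Cc|CC
C/II-1 aff I-1×I-2: Cc|CC
C/II-2 aff ·: Cc|CC
C/III-1 ? II-1×II-2: cc|Cc|CC
⇒ C over [I-1,I-2,II-1,II-2,III-1]: 37 consistent
G/I-1 un ·: gg
G/I-2 ? ·: Gg|GG
G/II-1 aff I-1×I-2: Gg
G/II-2 un ·: gg
G/III-1 ? II-1×II-2: gg|Gg
⇒ G over [I-1,I-2,II-1,II-2,III-1]: 4 consistent
V/I-1 ? ·: vv|Vv|VV
V/I-2 ? ·: vv|Vv|VV
V/II-1 ? I-1×I-2: vv|Vv|VV
V/II-2 un ·: vv
V/III-1 ? II-1×II-2: vv|Vv
⇒ V over [I-1,I-2,II-1,II-2,III-1]: 22 consistent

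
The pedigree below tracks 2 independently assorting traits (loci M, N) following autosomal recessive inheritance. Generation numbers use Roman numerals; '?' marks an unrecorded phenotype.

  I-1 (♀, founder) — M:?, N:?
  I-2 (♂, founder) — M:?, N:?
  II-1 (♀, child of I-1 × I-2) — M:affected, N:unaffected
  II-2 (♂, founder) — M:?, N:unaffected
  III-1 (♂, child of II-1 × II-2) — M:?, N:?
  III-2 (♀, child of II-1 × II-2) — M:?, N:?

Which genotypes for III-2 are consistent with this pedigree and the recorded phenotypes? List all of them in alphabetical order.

III-2 ∈ {Mm NN, Mm Nn, Mm nn, mm NN, mm Nn, mm nn}

M/I-1 ? ·: Mm|mm
M/I-2 ? ·: Mm|mm
M/II-1 aff I-1×I-2: mm
M/II-2 ? ·: MM|Mm|mm
M/III-1 ? II-1×II-2: Mm|mm
M/III-2 ? II-1×II-2: Mm|mm
⇒ M over [I-1,I-2,II-1,II-2,III-1,III-2]: 24 consistent
N/I-1 ? ·: NN|Nn|nn
N/I-2 ? ·: NN|Nn|nn
N/II-1 un I-1×I-2: NN|Nn
N/II-2 un ·: NN|Nn
N/III-1 ? II-1×II-2: NN|Nn|nn
N/III-2 ? II-1×II-2: NN|Nn|nn
⇒ N over [I-1,I-2,II-1,II-2,III-1,III-2]: 111 consistent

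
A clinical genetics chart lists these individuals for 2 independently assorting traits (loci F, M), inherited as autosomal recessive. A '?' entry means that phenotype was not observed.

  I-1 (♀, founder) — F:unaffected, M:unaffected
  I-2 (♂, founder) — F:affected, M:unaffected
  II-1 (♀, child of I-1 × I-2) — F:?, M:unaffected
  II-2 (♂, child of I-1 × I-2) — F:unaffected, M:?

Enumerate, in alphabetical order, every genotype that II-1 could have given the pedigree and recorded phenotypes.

II-1 ∈ {Ff MM, Ff Mm, ff MM, ff Mm}

F/I-1 un ·: FF|Ff
F/I-2 aff ·: ff
F/II-1 ? I-1×I-2: Ff|ff
F/II-2 un I-1×I-2: Ff
⇒ F over [I-1,I-2,II-1,II-2]: 3 consistent
M/I-1 un ·: MM|Mm
M/I-2 un ·: MM|Mm
M/II-1 un I-1×I-2: MM|Mm
M/II-2 ? I-1×I-2: MM|Mm|mm
⇒ M over [I-1,I-2,II-1,II-2]: 15 consistent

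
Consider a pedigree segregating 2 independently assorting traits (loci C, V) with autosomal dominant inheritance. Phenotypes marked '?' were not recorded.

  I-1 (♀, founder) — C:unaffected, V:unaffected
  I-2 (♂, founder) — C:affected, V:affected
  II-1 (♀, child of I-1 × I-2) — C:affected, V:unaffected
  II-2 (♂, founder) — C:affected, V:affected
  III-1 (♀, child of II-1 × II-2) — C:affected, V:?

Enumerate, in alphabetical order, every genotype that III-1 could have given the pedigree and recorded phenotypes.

III-1 ∈ {CC Vv, CC vv, Cc Vv, Cc vv}

C/I-1 un ·: cc
C/I-2 aff ·: Cc|CC
C/II-1 aff I-1×I-2: Cc
C/II-2 aff ·: Cc|CC
C/III-1 aff II-1×II-2: Cc|CC
⇒ C over [I-1,I-2,II-1,II-2,III-1]: 8 consistent
V/I-1 un ·: vv
V/I-2 aff ·: Vv
V/II-1 un I-1×I-2: vv
V/II-2 aff ·: Vv|VV
V/III-1 ? II-1×II-2: vv|Vv
⇒ V over [I-1,I-2,II-1,II-2,III-1]: 3 consistent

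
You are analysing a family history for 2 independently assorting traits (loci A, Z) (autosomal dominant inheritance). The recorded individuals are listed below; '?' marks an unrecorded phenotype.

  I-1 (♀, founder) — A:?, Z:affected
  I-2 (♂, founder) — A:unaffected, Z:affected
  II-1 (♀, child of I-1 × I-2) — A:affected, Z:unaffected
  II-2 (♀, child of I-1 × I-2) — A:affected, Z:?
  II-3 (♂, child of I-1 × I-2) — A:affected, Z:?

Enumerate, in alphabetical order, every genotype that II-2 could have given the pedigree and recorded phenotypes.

A/I-1 ? ·: Aa|AA
A/I-2 un ·: aa
A/II-1 aff I-1×I-2: Aa
A/II-2 aff I-1×I-2: Aa
A/II-3 aff I-1×I-2: Aa
⇒ A over [I-1,I-2,II-1,II-2,II-3]: 2 consistent
Z/I-1 aff ·: Zz
Z/I-2 aff ·: Zz
Z/II-1 un I-1×I-2: zz
Z/II-2 ? I-1×I-2: zz|Zz|ZZ
Z/II-3 ? I-1×I-2: zz|Zz|ZZ
⇒ Z over [I-1,I-2,II-1,II-2,II-3]: 9 consistent

II-2 ∈ {Aa ZZ, Aa Zz, Aa zz}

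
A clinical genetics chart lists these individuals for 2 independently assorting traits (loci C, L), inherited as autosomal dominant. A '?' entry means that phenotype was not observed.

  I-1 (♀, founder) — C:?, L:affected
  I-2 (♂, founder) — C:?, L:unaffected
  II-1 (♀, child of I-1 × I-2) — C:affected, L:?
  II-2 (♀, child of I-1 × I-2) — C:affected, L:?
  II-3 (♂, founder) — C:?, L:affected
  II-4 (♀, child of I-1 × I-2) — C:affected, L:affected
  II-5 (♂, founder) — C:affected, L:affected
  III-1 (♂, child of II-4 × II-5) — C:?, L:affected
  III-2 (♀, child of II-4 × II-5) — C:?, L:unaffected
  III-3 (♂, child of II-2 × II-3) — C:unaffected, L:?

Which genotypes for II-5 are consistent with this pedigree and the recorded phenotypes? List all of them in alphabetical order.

II-5 ∈ {CC Ll, Cc Ll}

C/I-1 ? ·: cc|Cc|CC
C/I-2 ? ·: cc|Cc|CC
C/II-1 aff I-1×I-2: Cc|CC
C/II-2 aff I-1×I-2: Cc
C/II-3 ? ·: cc|Cc
C/II-4 aff I-1×I-2: Cc|CC
C/II-5 aff ·: Cc|CC
C/III-1 ? II-4×II-5: cc|Cc|CC
C/III-2 ? II-4×II-5: cc|Cc|CC
C/III-3 un II-2×II-3: cc
⇒ C over [I-1,I-2,II-1,II-2,II-3,II-4,II-5,III-1,III-2,III-3]: 320 consistent
L/I-1 aff ·: Ll|LL
L/I-2 un ·: ll
L/II-1 ? I-1×I-2: ll|Ll
L/II-2 ? I-1×I-2: ll|Ll
L/II-3 aff ·: Ll|LL
L/II-4 aff I-1×I-2: Ll
L/II-5 aff ·: Ll
L/III-1 aff II-4×II-5: Ll|LL
L/III-2 un II-4×II-5: ll
L/III-3 ? II-2×II-3: ll|Ll|LL
⇒ L over [I-1,I-2,II-1,II-2,II-3,II-4,II-5,III-1,III-2,III-3]: 42 consistent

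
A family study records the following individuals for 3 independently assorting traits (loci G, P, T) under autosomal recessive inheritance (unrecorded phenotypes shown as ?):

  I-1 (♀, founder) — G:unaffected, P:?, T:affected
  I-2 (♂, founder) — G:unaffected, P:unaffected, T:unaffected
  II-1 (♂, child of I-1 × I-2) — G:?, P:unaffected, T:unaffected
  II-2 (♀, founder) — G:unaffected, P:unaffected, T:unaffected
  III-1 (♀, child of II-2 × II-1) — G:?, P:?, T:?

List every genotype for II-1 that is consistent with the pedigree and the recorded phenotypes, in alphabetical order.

G/I-1 un ·: GG|Gg
G/I-2 un ·: GG|Gg
G/II-1 ? I-1×I-2: GG|Gg|gg
G/II-2 un ·: GG|Gg
G/III-1 ? II-2×II-1: GG|Gg|gg
⇒ G over [I-1,I-2,II-1,II-2,III-1]: 30 consistent
P/I-1 ? ·: PP|Pp|pp
P/I-2 un ·: PP|Pp
P/II-1 un I-1×I-2: PP|Pp
P/II-2 un ·: PP|Pp
P/III-1 ? II-2×II-1: PP|Pp|pp
⇒ P over [I-1,I-2,II-1,II-2,III-1]: 37 consistent
T/I-1 aff ·: tt
T/I-2 un ·: TT|Tt
T/II-1 un I-1×I-2: Tt
T/II-2 un ·: TT|Tt
T/III-1 ? II-2×II-1: TT|Tt|tt
⇒ T over [I-1,I-2,II-1,II-2,III-1]: 10 consistent

II-1 ∈ {GG PP Tt, GG Pp Tt, Gg PP Tt, Gg Pp Tt, gg PP Tt, gg Pp Tt}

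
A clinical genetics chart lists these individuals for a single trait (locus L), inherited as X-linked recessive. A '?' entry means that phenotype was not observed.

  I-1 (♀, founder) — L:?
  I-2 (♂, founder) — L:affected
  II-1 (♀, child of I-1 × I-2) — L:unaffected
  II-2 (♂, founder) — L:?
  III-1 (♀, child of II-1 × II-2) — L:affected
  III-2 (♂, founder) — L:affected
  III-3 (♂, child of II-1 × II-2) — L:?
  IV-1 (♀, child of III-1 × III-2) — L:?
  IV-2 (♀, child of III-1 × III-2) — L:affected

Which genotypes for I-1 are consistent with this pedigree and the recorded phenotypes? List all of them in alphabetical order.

I-1 ∈ {X^LX^L, X^LX^l}

L/I-1 ? ·: X^LX^L|X^LX^l
L/I-2 aff ·: X^lY
L/II-1 un I-1×I-2: X^LX^l
L/II-2 ? ·: X^lY
L/III-1 aff II-1×II-2: X^lX^l
L/III-2 aff ·: X^lY
L/III-3 ? II-1×II-2: X^LY|X^lY
L/IV-1 ? III-1×III-2: X^lX^l
L/IV-2 aff III-1×III-2: X^lX^l
⇒ L over [I-1,I-2,II-1,II-2,III-1,III-2,III-3,IV-1,IV-2]: 4 consistent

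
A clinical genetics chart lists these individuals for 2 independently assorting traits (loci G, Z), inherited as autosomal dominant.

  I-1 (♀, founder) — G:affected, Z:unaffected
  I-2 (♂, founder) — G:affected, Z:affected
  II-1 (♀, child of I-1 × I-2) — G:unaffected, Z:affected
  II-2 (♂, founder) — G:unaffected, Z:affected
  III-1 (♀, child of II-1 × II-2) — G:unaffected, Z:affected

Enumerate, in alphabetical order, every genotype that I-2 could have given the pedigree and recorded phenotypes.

G/I-1 aff ·: Gg
G/I-2 aff ·: Gg
G/II-1 un I-1×I-2: gg
G/II-2 un ·: gg
G/III-1 un II-1×II-2: gg
⇒ G over [I-1,I-2,II-1,II-2,III-1]: 1 consistent
Z/I-1 un ·: zz
Z/I-2 aff ·: Zz|ZZ
Z/II-1 aff I-1×I-2: Zz
Z/II-2 aff ·: Zz|ZZ
Z/III-1 aff II-1×II-2: Zz|ZZ
⇒ Z over [I-1,I-2,II-1,II-2,III-1]: 8 consistent

I-2 ∈ {Gg ZZ, Gg Zz}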